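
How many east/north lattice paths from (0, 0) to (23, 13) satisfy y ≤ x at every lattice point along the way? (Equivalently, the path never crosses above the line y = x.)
Number of paths = 1059111900

By the reflection principle (André's argument), the number of monotone paths to (23, 13) with n ≤ m that never go above y = x is C(36, 23) − C(36, 24) = 2310789600 − 1251677700 = 1059111900.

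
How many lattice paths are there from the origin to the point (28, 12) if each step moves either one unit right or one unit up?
Number of paths = 5586853480

A monotone lattice path from (0, 0) to (28, 12) consists of 28 east steps and 12 north steps in some order, so it is determined by which 28 of the 40 steps are east. The count is C(40, 28) = 5586853480.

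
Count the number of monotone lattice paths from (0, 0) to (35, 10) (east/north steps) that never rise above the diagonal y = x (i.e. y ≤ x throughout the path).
Number of paths = 2304024151

By the reflection principle (André's argument), the number of monotone paths to (35, 10) with n ≤ m that never go above y = x is C(45, 35) − C(45, 36) = 3190187286 − 886163135 = 2304024151.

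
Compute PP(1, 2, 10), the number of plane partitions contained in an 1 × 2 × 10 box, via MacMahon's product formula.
PP(1, 2, 10) = 66

Evaluate the triple product over i = 1..1, j = 1..2, k = 1..10. The factors are (2/1) · (3/2) · (4/3) · (5/4) · (6/5) · (7/6) · (8/7) · (9/8) · … (20 factors total). The numerators and denominators telescope so the product is an integer; carrying out the multiplication exactly gives PP(1, 2, 10) = 66.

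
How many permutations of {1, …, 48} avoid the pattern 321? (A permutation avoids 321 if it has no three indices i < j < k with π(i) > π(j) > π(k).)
C_48 = 131327898242169365477991900

These 321-avoiding permutations are counted by the Catalan number C_n = (1/(n + 1)) · C(2n, n). For n = 48: C_48 = (1/49) · C(96, 48) = 6435067013866298908421603100/49 = 131327898242169365477991900.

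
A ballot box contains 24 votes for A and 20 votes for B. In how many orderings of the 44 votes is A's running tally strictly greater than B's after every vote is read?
Strict-lead orderings = 160094486370

Total orderings of the 44 votes with 24 for A: C(44, 24) = 1761039350070. By the Bertrand ballot formula (Cycle Lemma / reflection principle), the number of orderings in which A is strictly ahead of B throughout is (p − q)/(p + q) · C(p + q, p) = (24 − 20)/(24 + 20) · 1761039350070 = 160094486370.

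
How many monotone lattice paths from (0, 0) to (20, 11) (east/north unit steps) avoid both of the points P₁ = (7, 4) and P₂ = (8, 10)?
Number of paths = 58551891

Inclusion–exclusion. Total paths: C(31, 20) = 84672315. Through P₁: C(11, 7)·C(20, 13) = 25581600. Through P₂: C(18, 8)·C(13, 12) = 568854. Since P₁ is strictly southwest of P₂, a monotone path through both must visit P₁ then P₂; paths through both = C(11, 7)·C(7, 1)·C(13, 12) = 30030. Avoid both = 84672315 − 25581600 − 568854 + 30030 = 58551891.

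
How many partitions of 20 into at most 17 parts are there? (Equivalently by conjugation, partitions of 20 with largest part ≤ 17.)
p(20, parts ≤ 17) = 623

Use the recurrence p(n, m) = p(n, m−1) + p(n−m, m): either the largest part is < m (count p(n, m−1)) or the largest part is exactly m (remove one copy of m, count p(n−m, m)). With p(0, ·) = 1 this gives p(20, parts ≤ 17) = 623. (By conjugating Young diagrams, this also counts partitions of 20 into at most 17 parts.)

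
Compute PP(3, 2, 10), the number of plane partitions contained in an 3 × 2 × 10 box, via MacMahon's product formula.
PP(3, 2, 10) = 26026

Evaluate the triple product over i = 1..3, j = 1..2, k = 1..10. The factors are (2/1) · (3/2) · (4/3) · (5/4) · (6/5) · (7/6) · (8/7) · (9/8) · … (60 factors total). The numerators and denominators telescope so the product is an integer; carrying out the multiplication exactly gives PP(3, 2, 10) = 26026.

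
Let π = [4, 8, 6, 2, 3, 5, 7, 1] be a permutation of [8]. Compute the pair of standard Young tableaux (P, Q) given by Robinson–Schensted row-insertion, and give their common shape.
P = [1, 3, 5, 7] / [2, 6] / [4] / [8];  Q = [1, 2, 6, 7] / [3, 5] / [4] / [8];  common shape = (4, 2, 1, 1)

Row-insert the values π_1, π_2, … into P one at a time, bumping the leftmost entry strictly greater than the inserted value down to the next row. The recording tableau Q records, in position (i, j), the step at which that cell was added to P.
  Insert 4 (step 1): P = [4];  Q = [1]
  Insert 8 (step 2): P = [4, 8];  Q = [1, 2]
  Insert 6 (step 3): P = [4, 6] / [8];  Q = [1, 2] / [3]
  Insert 2 (step 4): P = [2, 6] / [4] / [8];  Q = [1, 2] / [3] / [4]
  Insert 3 (step 5): P = [2, 3] / [4, 6] / [8];  Q = [1, 2] / [3, 5] / [4]
  Insert 5 (step 6): P = [2, 3, 5] / [4, 6] / [8];  Q = [1, 2, 6] / [3, 5] / [4]
  Insert 7 (step 7): P = [2, 3, 5, 7] / [4, 6] / [8];  Q = [1, 2, 6, 7] / [3, 5] / [4]
  Insert 1 (step 8): P = [1, 3, 5, 7] / [2, 6] / [4] / [8];  Q = [1, 2, 6, 7] / [3, 5] / [4] / [8]
Final shape: (4, 2, 1, 1).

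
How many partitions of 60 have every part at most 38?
p(60, parts ≤ 38) = 962961

Use the recurrence p(n, m) = p(n, m−1) + p(n−m, m): either the largest part is < m (count p(n, m−1)) or the largest part is exactly m (remove one copy of m, count p(n−m, m)). With p(0, ·) = 1 this gives p(60, parts ≤ 38) = 962961. (By conjugating Young diagrams, this also counts partitions of 60 into at most 38 parts.)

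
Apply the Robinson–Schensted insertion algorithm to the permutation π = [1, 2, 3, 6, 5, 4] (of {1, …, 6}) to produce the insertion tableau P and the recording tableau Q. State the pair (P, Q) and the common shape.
P = [1, 2, 3, 4] / [5] / [6];  Q = [1, 2, 3, 4] / [5] / [6];  common shape = (4, 1, 1)

Row-insert the values π_1, π_2, … into P one at a time, bumping the leftmost entry strictly greater than the inserted value down to the next row. The recording tableau Q records, in position (i, j), the step at which that cell was added to P.
  Insert 1 (step 1): P = [1];  Q = [1]
  Insert 2 (step 2): P = [1, 2];  Q = [1, 2]
  Insert 3 (step 3): P = [1, 2, 3];  Q = [1, 2, 3]
  Insert 6 (step 4): P = [1, 2, 3, 6];  Q = [1, 2, 3, 4]
  Insert 5 (step 5): P = [1, 2, 3, 5] / [6];  Q = [1, 2, 3, 4] / [5]
  Insert 4 (step 6): P = [1, 2, 3, 4] / [5] / [6];  Q = [1, 2, 3, 4] / [5] / [6]
Final shape: (4, 1, 1).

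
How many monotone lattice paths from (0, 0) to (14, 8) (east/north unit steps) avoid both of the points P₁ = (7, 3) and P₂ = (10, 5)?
Number of paths = 161625

Inclusion–exclusion. Total paths: C(22, 14) = 319770. Through P₁: C(10, 7)·C(12, 7) = 95040. Through P₂: C(15, 10)·C(7, 4) = 105105. Since P₁ is strictly southwest of P₂, a monotone path through both must visit P₁ then P₂; paths through both = C(10, 7)·C(5, 3)·C(7, 4) = 42000. Avoid both = 319770 − 95040 − 105105 + 42000 = 161625.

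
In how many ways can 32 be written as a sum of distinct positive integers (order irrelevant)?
q(32) = 390

A partition into distinct parts is a strictly decreasing sequence summing to n. The recurrence d(n, m) = d(n, m−1) + d(n−m, m−1) (use part m at most once) with q(n) = d(n, n) gives q(32) = 390. (Euler's theorem: # distinct-part partitions = # odd-part partitions.)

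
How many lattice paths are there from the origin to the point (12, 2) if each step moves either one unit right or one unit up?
Number of paths = 91

A monotone lattice path from (0, 0) to (12, 2) consists of 12 east steps and 2 north steps in some order, so it is determined by which 12 of the 14 steps are east. The count is C(14, 12) = 91.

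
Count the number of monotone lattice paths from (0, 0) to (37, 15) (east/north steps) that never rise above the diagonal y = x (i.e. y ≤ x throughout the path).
Number of paths = 2712415061720

By the reflection principle (André's argument), the number of monotone paths to (37, 15) with n ≤ m that never go above y = x is C(52, 37) − C(52, 38) = 4481381406320 − 1768966344600 = 2712415061720.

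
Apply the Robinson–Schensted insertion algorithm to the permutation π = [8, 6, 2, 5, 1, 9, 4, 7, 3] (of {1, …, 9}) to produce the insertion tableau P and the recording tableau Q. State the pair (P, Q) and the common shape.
P = [1, 3, 7] / [2, 4, 9] / [5] / [6] / [8];  Q = [1, 4, 6] / [2, 7, 8] / [3] / [5] / [9];  common shape = (3, 3, 1, 1, 1)

Row-insert the values π_1, π_2, … into P one at a time, bumping the leftmost entry strictly greater than the inserted value down to the next row. The recording tableau Q records, in position (i, j), the step at which that cell was added to P.
  Insert 8 (step 1): P = [8];  Q = [1]
  Insert 6 (step 2): P = [6] / [8];  Q = [1] / [2]
  Insert 2 (step 3): P = [2] / [6] / [8];  Q = [1] / [2] / [3]
  Insert 5 (step 4): P = [2, 5] / [6] / [8];  Q = [1, 4] / [2] / [3]
  Insert 1 (step 5): P = [1, 5] / [2] / [6] / [8];  Q = [1, 4] / [2] / [3] / [5]
  Insert 9 (step 6): P = [1, 5, 9] / [2] / [6] / [8];  Q = [1, 4, 6] / [2] / [3] / [5]
  Insert 4 (step 7): P = [1, 4, 9] / [2, 5] / [6] / [8];  Q = [1, 4, 6] / [2, 7] / [3] / [5]
  Insert 7 (step 8): P = [1, 4, 7] / [2, 5, 9] / [6] / [8];  Q = [1, 4, 6] / [2, 7, 8] / [3] / [5]
  Insert 3 (step 9): P = [1, 3, 7] / [2, 4, 9] / [5] / [6] / [8];  Q = [1, 4, 6] / [2, 7, 8] / [3] / [5] / [9]
Final shape: (3, 3, 1, 1, 1).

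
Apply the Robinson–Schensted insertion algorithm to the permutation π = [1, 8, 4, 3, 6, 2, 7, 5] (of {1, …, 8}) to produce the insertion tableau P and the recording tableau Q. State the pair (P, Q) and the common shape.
P = [1, 2, 5, 7] / [3, 6] / [4] / [8];  Q = [1, 2, 5, 7] / [3, 8] / [4] / [6];  common shape = (4, 2, 1, 1)

Row-insert the values π_1, π_2, … into P one at a time, bumping the leftmost entry strictly greater than the inserted value down to the next row. The recording tableau Q records, in position (i, j), the step at which that cell was added to P.
  Insert 1 (step 1): P = [1];  Q = [1]
  Insert 8 (step 2): P = [1, 8];  Q = [1, 2]
  Insert 4 (step 3): P = [1, 4] / [8];  Q = [1, 2] / [3]
  Insert 3 (step 4): P = [1, 3] / [4] / [8];  Q = [1, 2] / [3] / [4]
  Insert 6 (step 5): P = [1, 3, 6] / [4] / [8];  Q = [1, 2, 5] / [3] / [4]
  Insert 2 (step 6): P = [1, 2, 6] / [3] / [4] / [8];  Q = [1, 2, 5] / [3] / [4] / [6]
  Insert 7 (step 7): P = [1, 2, 6, 7] / [3] / [4] / [8];  Q = [1, 2, 5, 7] / [3] / [4] / [6]
  Insert 5 (step 8): P = [1, 2, 5, 7] / [3, 6] / [4] / [8];  Q = [1, 2, 5, 7] / [3, 8] / [4] / [6]
Final shape: (4, 2, 1, 1).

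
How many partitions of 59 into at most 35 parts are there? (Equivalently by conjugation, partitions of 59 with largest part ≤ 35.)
p(59, parts ≤ 35) = 826057

Use the recurrence p(n, m) = p(n, m−1) + p(n−m, m): either the largest part is < m (count p(n, m−1)) or the largest part is exactly m (remove one copy of m, count p(n−m, m)). With p(0, ·) = 1 this gives p(59, parts ≤ 35) = 826057. (By conjugating Young diagrams, this also counts partitions of 59 into at most 35 parts.)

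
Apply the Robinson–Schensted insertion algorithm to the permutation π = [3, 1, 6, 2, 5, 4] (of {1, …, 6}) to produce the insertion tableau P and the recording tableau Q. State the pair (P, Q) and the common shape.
P = [1, 2, 4] / [3, 5] / [6];  Q = [1, 3, 5] / [2, 4] / [6];  common shape = (3, 2, 1)

Row-insert the values π_1, π_2, … into P one at a time, bumping the leftmost entry strictly greater than the inserted value down to the next row. The recording tableau Q records, in position (i, j), the step at which that cell was added to P.
  Insert 3 (step 1): P = [3];  Q = [1]
  Insert 1 (step 2): P = [1] / [3];  Q = [1] / [2]
  Insert 6 (step 3): P = [1, 6] / [3];  Q = [1, 3] / [2]
  Insert 2 (step 4): P = [1, 2] / [3, 6];  Q = [1, 3] / [2, 4]
  Insert 5 (step 5): P = [1, 2, 5] / [3, 6];  Q = [1, 3, 5] / [2, 4]
  Insert 4 (step 6): P = [1, 2, 4] / [3, 5] / [6];  Q = [1, 3, 5] / [2, 4] / [6]
Final shape: (3, 2, 1).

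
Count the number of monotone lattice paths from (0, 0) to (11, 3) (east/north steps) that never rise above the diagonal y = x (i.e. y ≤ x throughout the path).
Number of paths = 273

By the reflection principle (André's argument), the number of monotone paths to (11, 3) with n ≤ m that never go above y = x is C(14, 11) − C(14, 12) = 364 − 91 = 273.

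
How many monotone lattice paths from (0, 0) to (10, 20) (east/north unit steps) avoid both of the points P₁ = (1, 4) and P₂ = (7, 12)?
Number of paths = 13993595

Inclusion–exclusion. Total paths: C(30, 10) = 30045015. Through P₁: C(5, 1)·C(25, 9) = 10214875. Through P₂: C(19, 7)·C(11, 3) = 8314020. Since P₁ is strictly southwest of P₂, a monotone path through both must visit P₁ then P₂; paths through both = C(5, 1)·C(14, 6)·C(11, 3) = 2477475. Avoid both = 30045015 − 10214875 − 8314020 + 2477475 = 13993595.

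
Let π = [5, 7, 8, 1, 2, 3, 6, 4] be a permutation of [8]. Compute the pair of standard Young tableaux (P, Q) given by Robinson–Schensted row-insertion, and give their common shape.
P = [1, 2, 3, 4] / [5, 6, 8] / [7];  Q = [1, 2, 3, 7] / [4, 5, 6] / [8];  common shape = (4, 3, 1)

Row-insert the values π_1, π_2, … into P one at a time, bumping the leftmost entry strictly greater than the inserted value down to the next row. The recording tableau Q records, in position (i, j), the step at which that cell was added to P.
  Insert 5 (step 1): P = [5];  Q = [1]
  Insert 7 (step 2): P = [5, 7];  Q = [1, 2]
  Insert 8 (step 3): P = [5, 7, 8];  Q = [1, 2, 3]
  Insert 1 (step 4): P = [1, 7, 8] / [5];  Q = [1, 2, 3] / [4]
  Insert 2 (step 5): P = [1, 2, 8] / [5, 7];  Q = [1, 2, 3] / [4, 5]
  Insert 3 (step 6): P = [1, 2, 3] / [5, 7, 8];  Q = [1, 2, 3] / [4, 5, 6]
  Insert 6 (step 7): P = [1, 2, 3, 6] / [5, 7, 8];  Q = [1, 2, 3, 7] / [4, 5, 6]
  Insert 4 (step 8): P = [1, 2, 3, 4] / [5, 6, 8] / [7];  Q = [1, 2, 3, 7] / [4, 5, 6] / [8]
Final shape: (4, 3, 1).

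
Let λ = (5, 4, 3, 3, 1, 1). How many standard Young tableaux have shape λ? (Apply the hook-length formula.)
# SYT of shape (5, 4, 3, 3, 1, 1) = 2450448

Hook-length formula: f^λ = n! / Π hook(c), product over all cells c of the Young diagram. For λ = (5, 4, 3, 3, 1, 1), n = 17 boxes. Hook lengths by row (left-to-right, top-to-bottom): [10, 7, 6, 3, 1]; [8, 5, 4, 1]; [6, 3, 2]; [5, 2, 1]; [2]; [1]. Product of hooks = 145152000. So f^λ = 17! / 145152000 = 355687428096000 / 145152000 = 2450448.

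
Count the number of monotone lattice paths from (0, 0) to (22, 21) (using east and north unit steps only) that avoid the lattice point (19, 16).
Number of paths = 824693460660

Total paths from (0, 0) to (22, 21): C(43, 22) = 1052049481860. Paths through (19, 16): (paths (0, 0) → (19, 16)) × (paths (19, 16) → (22, 21)) = C(35, 19) · C(8, 3) = 4059928950 · 56 = 227356021200. Avoidance count = 1052049481860 − 227356021200 = 824693460660.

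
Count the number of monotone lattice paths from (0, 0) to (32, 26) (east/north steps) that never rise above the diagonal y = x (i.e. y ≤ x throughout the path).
Number of paths = 4698561476816109

By the reflection principle (André's argument), the number of monotone paths to (32, 26) with n ≤ m that never go above y = x is C(58, 32) − C(58, 33) = 22150361247847371 − 17451799771031262 = 4698561476816109.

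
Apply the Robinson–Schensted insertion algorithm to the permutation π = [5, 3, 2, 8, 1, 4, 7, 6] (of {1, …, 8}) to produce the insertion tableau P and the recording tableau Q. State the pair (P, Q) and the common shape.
P = [1, 4, 6] / [2, 7] / [3, 8] / [5];  Q = [1, 4, 7] / [2, 6] / [3, 8] / [5];  common shape = (3, 2, 2, 1)

Row-insert the values π_1, π_2, … into P one at a time, bumping the leftmost entry strictly greater than the inserted value down to the next row. The recording tableau Q records, in position (i, j), the step at which that cell was added to P.
  Insert 5 (step 1): P = [5];  Q = [1]
  Insert 3 (step 2): P = [3] / [5];  Q = [1] / [2]
  Insert 2 (step 3): P = [2] / [3] / [5];  Q = [1] / [2] / [3]
  Insert 8 (step 4): P = [2, 8] / [3] / [5];  Q = [1, 4] / [2] / [3]
  Insert 1 (step 5): P = [1, 8] / [2] / [3] / [5];  Q = [1, 4] / [2] / [3] / [5]
  Insert 4 (step 6): P = [1, 4] / [2, 8] / [3] / [5];  Q = [1, 4] / [2, 6] / [3] / [5]
  Insert 7 (step 7): P = [1, 4, 7] / [2, 8] / [3] / [5];  Q = [1, 4, 7] / [2, 6] / [3] / [5]
  Insert 6 (step 8): P = [1, 4, 6] / [2, 7] / [3, 8] / [5];  Q = [1, 4, 7] / [2, 6] / [3, 8] / [5]
Final shape: (3, 2, 2, 1).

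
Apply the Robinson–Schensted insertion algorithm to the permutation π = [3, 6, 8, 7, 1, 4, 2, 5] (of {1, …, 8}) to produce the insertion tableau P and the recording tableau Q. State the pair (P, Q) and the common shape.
P = [1, 2, 5] / [3, 4, 7] / [6] / [8];  Q = [1, 2, 3] / [4, 6, 8] / [5] / [7];  common shape = (3, 3, 1, 1)

Row-insert the values π_1, π_2, … into P one at a time, bumping the leftmost entry strictly greater than the inserted value down to the next row. The recording tableau Q records, in position (i, j), the step at which that cell was added to P.
  Insert 3 (step 1): P = [3];  Q = [1]
  Insert 6 (step 2): P = [3, 6];  Q = [1, 2]
  Insert 8 (step 3): P = [3, 6, 8];  Q = [1, 2, 3]
  Insert 7 (step 4): P = [3, 6, 7] / [8];  Q = [1, 2, 3] / [4]
  Insert 1 (step 5): P = [1, 6, 7] / [3] / [8];  Q = [1, 2, 3] / [4] / [5]
  Insert 4 (step 6): P = [1, 4, 7] / [3, 6] / [8];  Q = [1, 2, 3] / [4, 6] / [5]
  Insert 2 (step 7): P = [1, 2, 7] / [3, 4] / [6] / [8];  Q = [1, 2, 3] / [4, 6] / [5] / [7]
  Insert 5 (step 8): P = [1, 2, 5] / [3, 4, 7] / [6] / [8];  Q = [1, 2, 3] / [4, 6, 8] / [5] / [7]
Final shape: (3, 3, 1, 1).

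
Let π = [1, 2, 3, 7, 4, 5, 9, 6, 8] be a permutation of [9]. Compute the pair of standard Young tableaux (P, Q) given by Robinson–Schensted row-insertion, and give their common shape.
P = [1, 2, 3, 4, 5, 6, 8] / [7, 9];  Q = [1, 2, 3, 4, 6, 7, 9] / [5, 8];  common shape = (7, 2)

Row-insert the values π_1, π_2, … into P one at a time, bumping the leftmost entry strictly greater than the inserted value down to the next row. The recording tableau Q records, in position (i, j), the step at which that cell was added to P.
  Insert 1 (step 1): P = [1];  Q = [1]
  Insert 2 (step 2): P = [1, 2];  Q = [1, 2]
  Insert 3 (step 3): P = [1, 2, 3];  Q = [1, 2, 3]
  Insert 7 (step 4): P = [1, 2, 3, 7];  Q = [1, 2, 3, 4]
  Insert 4 (step 5): P = [1, 2, 3, 4] / [7];  Q = [1, 2, 3, 4] / [5]
  Insert 5 (step 6): P = [1, 2, 3, 4, 5] / [7];  Q = [1, 2, 3, 4, 6] / [5]
  Insert 9 (step 7): P = [1, 2, 3, 4, 5, 9] / [7];  Q = [1, 2, 3, 4, 6, 7] / [5]
  Insert 6 (step 8): P = [1, 2, 3, 4, 5, 6] / [7, 9];  Q = [1, 2, 3, 4, 6, 7] / [5, 8]
  Insert 8 (step 9): P = [1, 2, 3, 4, 5, 6, 8] / [7, 9];  Q = [1, 2, 3, 4, 6, 7, 9] / [5, 8]
Final shape: (7, 2).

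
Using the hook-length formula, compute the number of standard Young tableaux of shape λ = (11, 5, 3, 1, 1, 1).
# SYT of shape (11, 5, 3, 1, 1, 1) = 396070675

Hook-length formula: f^λ = n! / Π hook(c), product over all cells c of the Young diagram. For λ = (11, 5, 3, 1, 1, 1), n = 22 boxes. Hook lengths by row (left-to-right, top-to-bottom): [16, 12, 11, 9, 8, 6, 5, 4, 3, 2, 1]; [9, 5, 4, 2, 1]; [6, 2, 1]; [3]; [2]; [1]. Product of hooks = 2837879193600. So f^λ = 22! / 2837879193600 = 1124000727777607680000 / 2837879193600 = 396070675.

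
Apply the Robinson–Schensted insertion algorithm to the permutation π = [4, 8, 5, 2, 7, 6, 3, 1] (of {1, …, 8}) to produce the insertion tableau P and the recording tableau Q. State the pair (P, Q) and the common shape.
P = [1, 3, 6] / [2, 5] / [4] / [7] / [8];  Q = [1, 2, 5] / [3, 6] / [4] / [7] / [8];  common shape = (3, 2, 1, 1, 1)

Row-insert the values π_1, π_2, … into P one at a time, bumping the leftmost entry strictly greater than the inserted value down to the next row. The recording tableau Q records, in position (i, j), the step at which that cell was added to P.
  Insert 4 (step 1): P = [4];  Q = [1]
  Insert 8 (step 2): P = [4, 8];  Q = [1, 2]
  Insert 5 (step 3): P = [4, 5] / [8];  Q = [1, 2] / [3]
  Insert 2 (step 4): P = [2, 5] / [4] / [8];  Q = [1, 2] / [3] / [4]
  Insert 7 (step 5): P = [2, 5, 7] / [4] / [8];  Q = [1, 2, 5] / [3] / [4]
  Insert 6 (step 6): P = [2, 5, 6] / [4, 7] / [8];  Q = [1, 2, 5] / [3, 6] / [4]
  Insert 3 (step 7): P = [2, 3, 6] / [4, 5] / [7] / [8];  Q = [1, 2, 5] / [3, 6] / [4] / [7]
  Insert 1 (step 8): P = [1, 3, 6] / [2, 5] / [4] / [7] / [8];  Q = [1, 2, 5] / [3, 6] / [4] / [7] / [8]
Final shape: (3, 2, 1, 1, 1).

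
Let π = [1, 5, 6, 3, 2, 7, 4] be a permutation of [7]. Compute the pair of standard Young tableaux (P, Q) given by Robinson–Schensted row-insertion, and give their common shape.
P = [1, 2, 4, 7] / [3, 6] / [5];  Q = [1, 2, 3, 6] / [4, 7] / [5];  common shape = (4, 2, 1)

Row-insert the values π_1, π_2, … into P one at a time, bumping the leftmost entry strictly greater than the inserted value down to the next row. The recording tableau Q records, in position (i, j), the step at which that cell was added to P.
  Insert 1 (step 1): P = [1];  Q = [1]
  Insert 5 (step 2): P = [1, 5];  Q = [1, 2]
  Insert 6 (step 3): P = [1, 5, 6];  Q = [1, 2, 3]
  Insert 3 (step 4): P = [1, 3, 6] / [5];  Q = [1, 2, 3] / [4]
  Insert 2 (step 5): P = [1, 2, 6] / [3] / [5];  Q = [1, 2, 3] / [4] / [5]
  Insert 7 (step 6): P = [1, 2, 6, 7] / [3] / [5];  Q = [1, 2, 3, 6] / [4] / [5]
  Insert 4 (step 7): P = [1, 2, 4, 7] / [3, 6] / [5];  Q = [1, 2, 3, 6] / [4, 7] / [5]
Final shape: (4, 2, 1).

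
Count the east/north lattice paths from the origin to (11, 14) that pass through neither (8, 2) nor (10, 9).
Number of paths = 3892377

Inclusion–exclusion. Total paths: C(25, 11) = 4457400. Through P₁: C(10, 8)·C(15, 3) = 20475. Through P₂: C(19, 10)·C(6, 1) = 554268. Since P₁ is strictly southwest of P₂, a monotone path through both must visit P₁ then P₂; paths through both = C(10, 8)·C(9, 2)·C(6, 1) = 9720. Avoid both = 4457400 − 20475 − 554268 + 9720 = 3892377.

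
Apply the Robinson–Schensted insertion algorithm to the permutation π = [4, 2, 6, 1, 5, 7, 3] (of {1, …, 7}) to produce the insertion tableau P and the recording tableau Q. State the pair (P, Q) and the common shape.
P = [1, 3, 7] / [2, 5] / [4, 6];  Q = [1, 3, 6] / [2, 5] / [4, 7];  common shape = (3, 2, 2)

Row-insert the values π_1, π_2, … into P one at a time, bumping the leftmost entry strictly greater than the inserted value down to the next row. The recording tableau Q records, in position (i, j), the step at which that cell was added to P.
  Insert 4 (step 1): P = [4];  Q = [1]
  Insert 2 (step 2): P = [2] / [4];  Q = [1] / [2]
  Insert 6 (step 3): P = [2, 6] / [4];  Q = [1, 3] / [2]
  Insert 1 (step 4): P = [1, 6] / [2] / [4];  Q = [1, 3] / [2] / [4]
  Insert 5 (step 5): P = [1, 5] / [2, 6] / [4];  Q = [1, 3] / [2, 5] / [4]
  Insert 7 (step 6): P = [1, 5, 7] / [2, 6] / [4];  Q = [1, 3, 6] / [2, 5] / [4]
  Insert 3 (step 7): P = [1, 3, 7] / [2, 5] / [4, 6];  Q = [1, 3, 6] / [2, 5] / [4, 7]
Final shape: (3, 2, 2).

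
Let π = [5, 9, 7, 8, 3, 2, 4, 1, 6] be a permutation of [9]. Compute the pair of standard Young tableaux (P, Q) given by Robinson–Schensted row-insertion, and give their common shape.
P = [1, 4, 6] / [2, 7, 8] / [3] / [5] / [9];  Q = [1, 2, 4] / [3, 7, 9] / [5] / [6] / [8];  common shape = (3, 3, 1, 1, 1)

Row-insert the values π_1, π_2, … into P one at a time, bumping the leftmost entry strictly greater than the inserted value down to the next row. The recording tableau Q records, in position (i, j), the step at which that cell was added to P.
  Insert 5 (step 1): P = [5];  Q = [1]
  Insert 9 (step 2): P = [5, 9];  Q = [1, 2]
  Insert 7 (step 3): P = [5, 7] / [9];  Q = [1, 2] / [3]
  Insert 8 (step 4): P = [5, 7, 8] / [9];  Q = [1, 2, 4] / [3]
  Insert 3 (step 5): P = [3, 7, 8] / [5] / [9];  Q = [1, 2, 4] / [3] / [5]
  Insert 2 (step 6): P = [2, 7, 8] / [3] / [5] / [9];  Q = [1, 2, 4] / [3] / [5] / [6]
  Insert 4 (step 7): P = [2, 4, 8] / [3, 7] / [5] / [9];  Q = [1, 2, 4] / [3, 7] / [5] / [6]
  Insert 1 (step 8): P = [1, 4, 8] / [2, 7] / [3] / [5] / [9];  Q = [1, 2, 4] / [3, 7] / [5] / [6] / [8]
  Insert 6 (step 9): P = [1, 4, 6] / [2, 7, 8] / [3] / [5] / [9];  Q = [1, 2, 4] / [3, 7, 9] / [5] / [6] / [8]
Final shape: (3, 3, 1, 1, 1).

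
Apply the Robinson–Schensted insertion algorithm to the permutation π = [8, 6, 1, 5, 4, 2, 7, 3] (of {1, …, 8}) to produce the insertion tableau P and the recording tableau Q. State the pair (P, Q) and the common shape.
P = [1, 2, 3] / [4, 7] / [5] / [6] / [8];  Q = [1, 4, 7] / [2, 8] / [3] / [5] / [6];  common shape = (3, 2, 1, 1, 1)

Row-insert the values π_1, π_2, … into P one at a time, bumping the leftmost entry strictly greater than the inserted value down to the next row. The recording tableau Q records, in position (i, j), the step at which that cell was added to P.
  Insert 8 (step 1): P = [8];  Q = [1]
  Insert 6 (step 2): P = [6] / [8];  Q = [1] / [2]
  Insert 1 (step 3): P = [1] / [6] / [8];  Q = [1] / [2] / [3]
  Insert 5 (step 4): P = [1, 5] / [6] / [8];  Q = [1, 4] / [2] / [3]
  Insert 4 (step 5): P = [1, 4] / [5] / [6] / [8];  Q = [1, 4] / [2] / [3] / [5]
  Insert 2 (step 6): P = [1, 2] / [4] / [5] / [6] / [8];  Q = [1, 4] / [2] / [3] / [5] / [6]
  Insert 7 (step 7): P = [1, 2, 7] / [4] / [5] / [6] / [8];  Q = [1, 4, 7] / [2] / [3] / [5] / [6]
  Insert 3 (step 8): P = [1, 2, 3] / [4, 7] / [5] / [6] / [8];  Q = [1, 4, 7] / [2, 8] / [3] / [5] / [6]
Final shape: (3, 2, 1, 1, 1).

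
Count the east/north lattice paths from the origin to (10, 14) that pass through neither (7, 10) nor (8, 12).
Number of paths = 874820

Inclusion–exclusion. Total paths: C(24, 10) = 1961256. Through P₁: C(17, 7)·C(7, 3) = 680680. Through P₂: C(20, 8)·C(4, 2) = 755820. Since P₁ is strictly southwest of P₂, a monotone path through both must visit P₁ then P₂; paths through both = C(17, 7)·C(3, 1)·C(4, 2) = 350064. Avoid both = 1961256 − 680680 − 755820 + 350064 = 874820.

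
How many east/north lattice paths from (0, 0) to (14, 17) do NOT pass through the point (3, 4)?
Number of paths = 177817485

Total paths from (0, 0) to (14, 17): C(31, 14) = 265182525. Paths through (3, 4): (paths (0, 0) → (3, 4)) × (paths (3, 4) → (14, 17)) = C(7, 3) · C(24, 11) = 35 · 2496144 = 87365040. Avoidance count = 265182525 − 87365040 = 177817485.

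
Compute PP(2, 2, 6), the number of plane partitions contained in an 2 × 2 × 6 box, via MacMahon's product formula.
PP(2, 2, 6) = 336

Evaluate the triple product over i = 1..2, j = 1..2, k = 1..6. The factors are (2/1) · (3/2) · (4/3) · (5/4) · (6/5) · (7/6) · (3/2) · (4/3) · … (24 factors total). The numerators and denominators telescope so the product is an integer; carrying out the multiplication exactly gives PP(2, 2, 6) = 336.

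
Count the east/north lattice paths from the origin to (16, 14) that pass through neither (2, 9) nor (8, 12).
Number of paths = 139322385

Inclusion–exclusion. Total paths: C(30, 16) = 145422675. Through P₁: C(11, 2)·C(19, 14) = 639540. Through P₂: C(20, 8)·C(10, 8) = 5668650. Since P₁ is strictly southwest of P₂, a monotone path through both must visit P₁ then P₂; paths through both = C(11, 2)·C(9, 6)·C(10, 8) = 207900. Avoid both = 145422675 − 639540 − 5668650 + 207900 = 139322385.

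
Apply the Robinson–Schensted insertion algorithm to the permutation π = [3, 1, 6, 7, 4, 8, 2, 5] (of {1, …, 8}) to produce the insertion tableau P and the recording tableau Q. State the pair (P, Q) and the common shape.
P = [1, 2, 5, 8] / [3, 4, 7] / [6];  Q = [1, 3, 4, 6] / [2, 5, 8] / [7];  common shape = (4, 3, 1)

Row-insert the values π_1, π_2, … into P one at a time, bumping the leftmost entry strictly greater than the inserted value down to the next row. The recording tableau Q records, in position (i, j), the step at which that cell was added to P.
  Insert 3 (step 1): P = [3];  Q = [1]
  Insert 1 (step 2): P = [1] / [3];  Q = [1] / [2]
  Insert 6 (step 3): P = [1, 6] / [3];  Q = [1, 3] / [2]
  Insert 7 (step 4): P = [1, 6, 7] / [3];  Q = [1, 3, 4] / [2]
  Insert 4 (step 5): P = [1, 4, 7] / [3, 6];  Q = [1, 3, 4] / [2, 5]
  Insert 8 (step 6): P = [1, 4, 7, 8] / [3, 6];  Q = [1, 3, 4, 6] / [2, 5]
  Insert 2 (step 7): P = [1, 2, 7, 8] / [3, 4] / [6];  Q = [1, 3, 4, 6] / [2, 5] / [7]
  Insert 5 (step 8): P = [1, 2, 5, 8] / [3, 4, 7] / [6];  Q = [1, 3, 4, 6] / [2, 5, 8] / [7]
Final shape: (4, 3, 1).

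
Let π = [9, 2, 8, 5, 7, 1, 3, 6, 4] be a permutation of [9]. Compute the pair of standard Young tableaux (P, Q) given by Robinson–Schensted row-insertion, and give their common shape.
P = [1, 3, 4] / [2, 5, 6] / [7] / [8] / [9];  Q = [1, 3, 5] / [2, 7, 8] / [4] / [6] / [9];  common shape = (3, 3, 1, 1, 1)

Row-insert the values π_1, π_2, … into P one at a time, bumping the leftmost entry strictly greater than the inserted value down to the next row. The recording tableau Q records, in position (i, j), the step at which that cell was added to P.
  Insert 9 (step 1): P = [9];  Q = [1]
  Insert 2 (step 2): P = [2] / [9];  Q = [1] / [2]
  Insert 8 (step 3): P = [2, 8] / [9];  Q = [1, 3] / [2]
  Insert 5 (step 4): P = [2, 5] / [8] / [9];  Q = [1, 3] / [2] / [4]
  Insert 7 (step 5): P = [2, 5, 7] / [8] / [9];  Q = [1, 3, 5] / [2] / [4]
  Insert 1 (step 6): P = [1, 5, 7] / [2] / [8] / [9];  Q = [1, 3, 5] / [2] / [4] / [6]
  Insert 3 (step 7): P = [1, 3, 7] / [2, 5] / [8] / [9];  Q = [1, 3, 5] / [2, 7] / [4] / [6]
  Insert 6 (step 8): P = [1, 3, 6] / [2, 5, 7] / [8] / [9];  Q = [1, 3, 5] / [2, 7, 8] / [4] / [6]
  Insert 4 (step 9): P = [1, 3, 4] / [2, 5, 6] / [7] / [8] / [9];  Q = [1, 3, 5] / [2, 7, 8] / [4] / [6] / [9]
Final shape: (3, 3, 1, 1, 1).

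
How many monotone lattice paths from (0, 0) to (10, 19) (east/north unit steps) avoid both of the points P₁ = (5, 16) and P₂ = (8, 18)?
Number of paths = 14814111

Inclusion–exclusion. Total paths: C(29, 10) = 20030010. Through P₁: C(21, 5)·C(8, 5) = 1139544. Through P₂: C(26, 8)·C(3, 2) = 4686825. Since P₁ is strictly southwest of P₂, a monotone path through both must visit P₁ then P₂; paths through both = C(21, 5)·C(5, 3)·C(3, 2) = 610470. Avoid both = 20030010 − 1139544 − 4686825 + 610470 = 14814111.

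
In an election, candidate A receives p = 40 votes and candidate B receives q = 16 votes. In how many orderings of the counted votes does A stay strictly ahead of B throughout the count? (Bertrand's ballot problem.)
Strict-lead orderings = 17849550788685

Total orderings of the 56 votes with 40 for A: C(56, 40) = 41648951840265. By the Bertrand ballot formula (Cycle Lemma / reflection principle), the number of orderings in which A is strictly ahead of B throughout is (p − q)/(p + q) · C(p + q, p) = (40 − 16)/(40 + 16) · 41648951840265 = 17849550788685.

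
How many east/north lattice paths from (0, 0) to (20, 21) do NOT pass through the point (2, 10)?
Number of paths = 266845516080

Total paths from (0, 0) to (20, 21): C(41, 20) = 269128937220. Paths through (2, 10): (paths (0, 0) → (2, 10)) × (paths (2, 10) → (20, 21)) = C(12, 2) · C(29, 18) = 66 · 34597290 = 2283421140. Avoidance count = 269128937220 − 2283421140 = 266845516080.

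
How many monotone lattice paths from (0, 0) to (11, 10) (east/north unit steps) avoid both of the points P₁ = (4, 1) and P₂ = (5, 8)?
Number of paths = 260600

Inclusion–exclusion. Total paths: C(21, 11) = 352716. Through P₁: C(5, 4)·C(16, 7) = 57200. Through P₂: C(13, 5)·C(8, 6) = 36036. Since P₁ is strictly southwest of P₂, a monotone path through both must visit P₁ then P₂; paths through both = C(5, 4)·C(8, 1)·C(8, 6) = 1120. Avoid both = 352716 − 57200 − 36036 + 1120 = 260600.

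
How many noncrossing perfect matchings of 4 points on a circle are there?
C_2 = 2

These noncrossing handshakes are counted by the Catalan number C_n = (1/(n + 1)) · C(2n, n). For n = 2: C_2 = (1/3) · C(4, 2) = 6/3 = 2.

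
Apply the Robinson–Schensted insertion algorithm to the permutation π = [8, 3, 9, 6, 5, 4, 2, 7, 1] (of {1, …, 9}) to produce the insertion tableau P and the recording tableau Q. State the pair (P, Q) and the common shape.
P = [1, 4, 7] / [2, 9] / [3] / [5] / [6] / [8];  Q = [1, 3, 8] / [2, 4] / [5] / [6] / [7] / [9];  common shape = (3, 2, 1, 1, 1, 1)

Row-insert the values π_1, π_2, … into P one at a time, bumping the leftmost entry strictly greater than the inserted value down to the next row. The recording tableau Q records, in position (i, j), the step at which that cell was added to P.
  Insert 8 (step 1): P = [8];  Q = [1]
  Insert 3 (step 2): P = [3] / [8];  Q = [1] / [2]
  Insert 9 (step 3): P = [3, 9] / [8];  Q = [1, 3] / [2]
  Insert 6 (step 4): P = [3, 6] / [8, 9];  Q = [1, 3] / [2, 4]
  Insert 5 (step 5): P = [3, 5] / [6, 9] / [8];  Q = [1, 3] / [2, 4] / [5]
  Insert 4 (step 6): P = [3, 4] / [5, 9] / [6] / [8];  Q = [1, 3] / [2, 4] / [5] / [6]
  Insert 2 (step 7): P = [2, 4] / [3, 9] / [5] / [6] / [8];  Q = [1, 3] / [2, 4] / [5] / [6] / [7]
  Insert 7 (step 8): P = [2, 4, 7] / [3, 9] / [5] / [6] / [8];  Q = [1, 3, 8] / [2, 4] / [5] / [6] / [7]
  Insert 1 (step 9): P = [1, 4, 7] / [2, 9] / [3] / [5] / [6] / [8];  Q = [1, 3, 8] / [2, 4] / [5] / [6] / [7] / [9]
Final shape: (3, 2, 1, 1, 1, 1).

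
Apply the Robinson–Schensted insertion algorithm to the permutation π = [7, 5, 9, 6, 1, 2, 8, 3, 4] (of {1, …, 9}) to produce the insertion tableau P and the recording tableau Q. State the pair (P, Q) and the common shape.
P = [1, 2, 3, 4] / [5, 6, 8] / [7, 9];  Q = [1, 3, 7, 9] / [2, 4, 8] / [5, 6];  common shape = (4, 3, 2)

Row-insert the values π_1, π_2, … into P one at a time, bumping the leftmost entry strictly greater than the inserted value down to the next row. The recording tableau Q records, in position (i, j), the step at which that cell was added to P.
  Insert 7 (step 1): P = [7];  Q = [1]
  Insert 5 (step 2): P = [5] / [7];  Q = [1] / [2]
  Insert 9 (step 3): P = [5, 9] / [7];  Q = [1, 3] / [2]
  Insert 6 (step 4): P = [5, 6] / [7, 9];  Q = [1, 3] / [2, 4]
  Insert 1 (step 5): P = [1, 6] / [5, 9] / [7];  Q = [1, 3] / [2, 4] / [5]
  Insert 2 (step 6): P = [1, 2] / [5, 6] / [7, 9];  Q = [1, 3] / [2, 4] / [5, 6]
  Insert 8 (step 7): P = [1, 2, 8] / [5, 6] / [7, 9];  Q = [1, 3, 7] / [2, 4] / [5, 6]
  Insert 3 (step 8): P = [1, 2, 3] / [5, 6, 8] / [7, 9];  Q = [1, 3, 7] / [2, 4, 8] / [5, 6]
  Insert 4 (step 9): P = [1, 2, 3, 4] / [5, 6, 8] / [7, 9];  Q = [1, 3, 7, 9] / [2, 4, 8] / [5, 6]
Final shape: (4, 3, 2).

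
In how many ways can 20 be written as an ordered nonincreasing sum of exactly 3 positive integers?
p(20, 3 parts) = 33

Partitions of n into exactly k parts are in bijection with partitions of n − k into at most k parts (subtract 1 from each part). So p(20, exactly 3) = p(17, parts ≤ 3). Computing via the recurrence p(m, j) = p(m, j−1) + p(m−j, j) gives 33.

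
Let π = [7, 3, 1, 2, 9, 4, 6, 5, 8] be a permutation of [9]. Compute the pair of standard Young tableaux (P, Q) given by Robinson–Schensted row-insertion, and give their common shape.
P = [1, 2, 4, 5, 8] / [3, 6] / [7, 9];  Q = [1, 4, 5, 7, 9] / [2, 6] / [3, 8];  common shape = (5, 2, 2)

Row-insert the values π_1, π_2, … into P one at a time, bumping the leftmost entry strictly greater than the inserted value down to the next row. The recording tableau Q records, in position (i, j), the step at which that cell was added to P.
  Insert 7 (step 1): P = [7];  Q = [1]
  Insert 3 (step 2): P = [3] / [7];  Q = [1] / [2]
  Insert 1 (step 3): P = [1] / [3] / [7];  Q = [1] / [2] / [3]
  Insert 2 (step 4): P = [1, 2] / [3] / [7];  Q = [1, 4] / [2] / [3]
  Insert 9 (step 5): P = [1, 2, 9] / [3] / [7];  Q = [1, 4, 5] / [2] / [3]
  Insert 4 (step 6): P = [1, 2, 4] / [3, 9] / [7];  Q = [1, 4, 5] / [2, 6] / [3]
  Insert 6 (step 7): P = [1, 2, 4, 6] / [3, 9] / [7];  Q = [1, 4, 5, 7] / [2, 6] / [3]
  Insert 5 (step 8): P = [1, 2, 4, 5] / [3, 6] / [7, 9];  Q = [1, 4, 5, 7] / [2, 6] / [3, 8]
  Insert 8 (step 9): P = [1, 2, 4, 5, 8] / [3, 6] / [7, 9];  Q = [1, 4, 5, 7, 9] / [2, 6] / [3, 8]
Final shape: (5, 2, 2).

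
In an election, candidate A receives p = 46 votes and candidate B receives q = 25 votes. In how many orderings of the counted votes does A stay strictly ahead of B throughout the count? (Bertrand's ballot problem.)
Strict-lead orderings = 2947195590791312952

Total orderings of the 71 votes with 46 for A: C(71, 46) = 9964327949818248552. By the Bertrand ballot formula (Cycle Lemma / reflection principle), the number of orderings in which A is strictly ahead of B throughout is (p − q)/(p + q) · C(p + q, p) = (46 − 25)/(46 + 25) · 9964327949818248552 = 2947195590791312952.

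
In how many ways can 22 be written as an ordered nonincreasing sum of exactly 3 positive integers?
p(22, 3 parts) = 40

Partitions of n into exactly k parts are in bijection with partitions of n − k into at most k parts (subtract 1 from each part). So p(22, exactly 3) = p(19, parts ≤ 3). Computing via the recurrence p(m, j) = p(m, j−1) + p(m−j, j) gives 40.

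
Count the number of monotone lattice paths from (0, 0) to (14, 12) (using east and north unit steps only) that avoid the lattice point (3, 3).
Number of paths = 6298500

Total paths from (0, 0) to (14, 12): C(26, 14) = 9657700. Paths through (3, 3): (paths (0, 0) → (3, 3)) × (paths (3, 3) → (14, 12)) = C(6, 3) · C(20, 11) = 20 · 167960 = 3359200. Avoidance count = 9657700 − 3359200 = 6298500.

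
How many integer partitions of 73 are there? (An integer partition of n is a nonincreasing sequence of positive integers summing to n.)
p(73) = 6185689

Compute p(n) via the recurrence p(n, m) = p(n, m−1) + p(n−m, m), where p(n, m) counts partitions of n with all parts ≤ m and p(n) = p(n, n). The base cases are p(0, m) = 1 and p(n, 0) = 0 for n > 0. Filling the table yields p(73) = 6185689. (Euler's pentagonal recurrence is an alternative.)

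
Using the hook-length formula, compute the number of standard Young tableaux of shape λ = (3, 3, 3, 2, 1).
# SYT of shape (3, 3, 3, 2, 1) = 2112

Hook-length formula: f^λ = n! / Π hook(c), product over all cells c of the Young diagram. For λ = (3, 3, 3, 2, 1), n = 12 boxes. Hook lengths by row (left-to-right, top-to-bottom): [7, 5, 3]; [6, 4, 2]; [5, 3, 1]; [3, 1]; [1]. Product of hooks = 226800. So f^λ = 12! / 226800 = 479001600 / 226800 = 2112.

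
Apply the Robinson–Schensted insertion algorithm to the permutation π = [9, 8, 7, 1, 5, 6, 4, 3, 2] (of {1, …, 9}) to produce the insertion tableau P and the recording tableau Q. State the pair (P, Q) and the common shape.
P = [1, 2, 6] / [3] / [4] / [5] / [7] / [8] / [9];  Q = [1, 5, 6] / [2] / [3] / [4] / [7] / [8] / [9];  common shape = (3, 1, 1, 1, 1, 1, 1)

Row-insert the values π_1, π_2, … into P one at a time, bumping the leftmost entry strictly greater than the inserted value down to the next row. The recording tableau Q records, in position (i, j), the step at which that cell was added to P.
  Insert 9 (step 1): P = [9];  Q = [1]
  Insert 8 (step 2): P = [8] / [9];  Q = [1] / [2]
  Insert 7 (step 3): P = [7] / [8] / [9];  Q = [1] / [2] / [3]
  Insert 1 (step 4): P = [1] / [7] / [8] / [9];  Q = [1] / [2] / [3] / [4]
  Insert 5 (step 5): P = [1, 5] / [7] / [8] / [9];  Q = [1, 5] / [2] / [3] / [4]
  Insert 6 (step 6): P = [1, 5, 6] / [7] / [8] / [9];  Q = [1, 5, 6] / [2] / [3] / [4]
  Insert 4 (step 7): P = [1, 4, 6] / [5] / [7] / [8] / [9];  Q = [1, 5, 6] / [2] / [3] / [4] / [7]
  Insert 3 (step 8): P = [1, 3, 6] / [4] / [5] / [7] / [8] / [9];  Q = [1, 5, 6] / [2] / [3] / [4] / [7] / [8]
  Insert 2 (step 9): P = [1, 2, 6] / [3] / [4] / [5] / [7] / [8] / [9];  Q = [1, 5, 6] / [2] / [3] / [4] / [7] / [8] / [9]
Final shape: (3, 1, 1, 1, 1, 1, 1).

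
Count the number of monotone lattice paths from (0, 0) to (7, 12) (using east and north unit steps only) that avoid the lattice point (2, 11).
Number of paths = 49920

Total paths from (0, 0) to (7, 12): C(19, 7) = 50388. Paths through (2, 11): (paths (0, 0) → (2, 11)) × (paths (2, 11) → (7, 12)) = C(13, 2) · C(6, 5) = 78 · 6 = 468. Avoidance count = 50388 − 468 = 49920.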